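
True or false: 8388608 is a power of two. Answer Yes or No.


0b100000000000000000000000. Only one bit set => Yes

Yes


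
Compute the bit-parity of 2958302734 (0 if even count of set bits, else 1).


0b10110000010101000001111000001110 has 13 ones => parity 1

1


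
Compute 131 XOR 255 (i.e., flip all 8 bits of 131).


131 ^ 255 = 124

124


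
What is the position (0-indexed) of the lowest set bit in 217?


0b11011001. Lowest set bit at position 0

0


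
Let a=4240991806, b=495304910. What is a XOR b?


4240991806 ^ 495304910 = 3779962608

3779962608


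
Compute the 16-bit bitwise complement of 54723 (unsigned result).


~0b1101010111000011 = 0b10101000111100 = 10812 (16-bit unsigned)

10812


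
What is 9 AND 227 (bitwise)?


0b1001 & 0b11100011 = 0b1 = 1

1


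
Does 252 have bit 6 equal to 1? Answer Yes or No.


0b11111100, bit 6 = 1. Yes

Yes


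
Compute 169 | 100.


0b10101001 | 0b1100100 = 0b11101101 = 237

237


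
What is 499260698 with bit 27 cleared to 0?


499260698 & ~(1 << 27) = 365042970

365042970


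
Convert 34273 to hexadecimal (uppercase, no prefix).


34273 = 85E1 hex

85E1


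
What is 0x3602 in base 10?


3602 hex = 13826 decimal

13826


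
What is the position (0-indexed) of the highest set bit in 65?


0b1000001. Highest set bit at position 6

6


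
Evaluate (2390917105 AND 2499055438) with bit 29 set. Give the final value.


Step 1: 2390917105 & 2499055438 = 2222985024
Step 2: 2222985024 | (1 << 29) = 2222985024 | 536870912 = 2759855936

2759855936


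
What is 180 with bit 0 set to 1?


180 | (1 << 0) = 180 | 1 = 181

181


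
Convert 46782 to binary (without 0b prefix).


46782 = 1011011010111110 in binary

1011011010111110


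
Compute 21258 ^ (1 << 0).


21258 ^ (1 << 0) = 21258 ^ 1 = 21259

21259


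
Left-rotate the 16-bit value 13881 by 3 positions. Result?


Rotate 0b11011000111001 left by 3 (16-bit) = 0b1011000111001001 = 45513

45513


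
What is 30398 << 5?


0b111011010111110 << 5 = 0b11101101011111000000 = 972736

972736


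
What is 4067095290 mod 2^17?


4067095290 & 131071 = 62202

62202


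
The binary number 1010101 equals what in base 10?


1010101 in decimal = 85

85


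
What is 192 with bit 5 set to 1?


192 | (1 << 5) = 192 | 32 = 224

224


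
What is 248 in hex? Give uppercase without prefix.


248 = F8 hex

F8


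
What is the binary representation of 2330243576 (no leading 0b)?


2330243576 = 10001010111001001011000111111000 in binary

10001010111001001011000111111000


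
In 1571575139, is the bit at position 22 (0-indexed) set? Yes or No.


0b1011101101011000101010101100011, bit 22 = 0. No

No


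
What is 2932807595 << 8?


0b10101110110011110001011110101011 << 8 = 0b1010111011001111000101111010101100000000 = 750798744320

750798744320


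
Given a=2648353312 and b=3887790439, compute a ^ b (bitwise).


2648353312 ^ 3887790439 = 2053133127

2053133127


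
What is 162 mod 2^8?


162 & 255 = 162

162


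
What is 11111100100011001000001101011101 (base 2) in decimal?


11111100100011001000001101011101 in decimal = 4237067101

4237067101


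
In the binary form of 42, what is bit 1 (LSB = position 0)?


0b101010, position 1 = 1

1


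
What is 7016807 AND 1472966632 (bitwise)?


0b11010110001000101100111 & 0b1010111110010111010111111101000 = 0b10010110000000101100000 = 4915552

4915552


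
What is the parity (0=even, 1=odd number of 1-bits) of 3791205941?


0b11100001111110010011011000110101 has 18 ones => parity 0

0


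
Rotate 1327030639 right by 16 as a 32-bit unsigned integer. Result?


Rotate 0b1001111000110001110000101101111 right by 16 (32-bit) = 0b11100001011011110100111100011000 = 3782168344

3782168344


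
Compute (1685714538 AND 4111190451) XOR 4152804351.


Step 1: 1685714538 & 4111190451 = 1678360610
Step 2: 1678360610 ^ 4152804351 = 2475623389

2475623389


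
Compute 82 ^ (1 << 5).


82 ^ (1 << 5) = 82 ^ 32 = 114

114


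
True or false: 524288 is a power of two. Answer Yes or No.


0b10000000000000000000. Only one bit set => Yes

Yes


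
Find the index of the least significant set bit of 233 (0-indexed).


0b11101001. Lowest set bit at position 0

0


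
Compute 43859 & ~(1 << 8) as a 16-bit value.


43859 & ~(1 << 8) = 43603

43603


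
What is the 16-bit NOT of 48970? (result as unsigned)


~0b1011111101001010 = 0b100000010110101 = 16565 (16-bit unsigned)

16565


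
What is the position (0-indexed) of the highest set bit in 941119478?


0b111000000110000101011111110110. Highest set bit at position 29

29


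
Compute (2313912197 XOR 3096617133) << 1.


Step 1: 2313912197 ^ 3096617133 = 830070568
Step 2: 830070568 << 1 = 1660141136

1660141136


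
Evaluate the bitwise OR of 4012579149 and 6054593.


0b11101111001010110001100101001101 | 0b10111000110001011000001 = 0b11101111011111110111101111001101 = 4018109389

4018109389


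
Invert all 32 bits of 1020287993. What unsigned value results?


1020287993 ^ 4294967295 = 3274679302

3274679302


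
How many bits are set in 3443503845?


0b11001101001111111011001011100101 has 20 set bits

20


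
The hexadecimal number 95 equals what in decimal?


95 hex = 149 decimal

149


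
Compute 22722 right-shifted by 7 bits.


0b101100011000010 >> 7 = 0b10110001 = 177

177


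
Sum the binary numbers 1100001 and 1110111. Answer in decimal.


1100001 + 1110111 = 11011000 = 216

216


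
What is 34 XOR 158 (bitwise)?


0b100010 ^ 0b10011110 = 0b10111100 = 188

188


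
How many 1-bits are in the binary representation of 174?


0b10101110 has 5 set bits

5


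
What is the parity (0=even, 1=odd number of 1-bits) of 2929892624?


0b10101110101000101001110100010000 has 14 ones => parity 0

0


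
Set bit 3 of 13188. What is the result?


13188 | (1 << 3) = 13188 | 8 = 13196

13196


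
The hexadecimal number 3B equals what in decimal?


3B hex = 59 decimal

59


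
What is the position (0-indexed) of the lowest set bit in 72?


0b1001000. Lowest set bit at position 3

3


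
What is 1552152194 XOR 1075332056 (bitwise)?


0b1011100100000111111011010000010 ^ 0b1000000000110000100001111011000 = 0b11100100110111011010101011010 = 479966554

479966554


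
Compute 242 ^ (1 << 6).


242 ^ (1 << 6) = 242 ^ 64 = 178

178


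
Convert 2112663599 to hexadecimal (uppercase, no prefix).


2112663599 = 7DECB02F hex

7DECB02F


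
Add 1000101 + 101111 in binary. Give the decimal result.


1000101 + 101111 = 1110100 = 116

116


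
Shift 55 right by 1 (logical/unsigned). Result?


0b110111 >> 1 = 0b11011 = 27

27


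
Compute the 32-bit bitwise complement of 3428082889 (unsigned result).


~0b11001100010101000110010011001001 = 0b110011101010111001101100110110 = 866884406 (32-bit unsigned)

866884406


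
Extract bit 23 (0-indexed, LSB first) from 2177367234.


0b10000001110001111111110011000010, position 23 = 1

1


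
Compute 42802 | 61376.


0b1010011100110010 | 0b1110111111000000 = 0b1110111111110010 = 61426

61426


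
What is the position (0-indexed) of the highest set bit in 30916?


0b111100011000100. Highest set bit at position 14

14


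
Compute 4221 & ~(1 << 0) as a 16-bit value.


4221 & ~(1 << 0) = 4220

4220


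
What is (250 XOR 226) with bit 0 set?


Step 1: 250 ^ 226 = 24
Step 2: 24 | (1 << 0) = 24 | 1 = 25

25


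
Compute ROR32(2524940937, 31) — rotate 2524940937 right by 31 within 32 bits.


Rotate 0b10010110011111111000101010001001 right by 31 (32-bit) = 0b101100111111110001010100010011 = 754914579

754914579


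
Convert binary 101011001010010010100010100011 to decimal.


101011001010010010100010100011 in decimal = 724117667

724117667


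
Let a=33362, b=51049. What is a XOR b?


33362 ^ 51049 = 17723

17723


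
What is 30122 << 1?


0b111010110101010 << 1 = 0b1110101101010100 = 60244

60244


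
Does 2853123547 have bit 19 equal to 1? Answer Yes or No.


0b10101010000011110011010111011011, bit 19 = 1. Yes

Yes


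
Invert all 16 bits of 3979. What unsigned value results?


3979 ^ 65535 = 61556

61556


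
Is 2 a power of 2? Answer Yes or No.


0b10. Only one bit set => Yes

Yes


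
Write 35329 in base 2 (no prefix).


35329 = 1000101000000001 in binary

1000101000000001


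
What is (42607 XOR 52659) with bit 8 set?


Step 1: 42607 ^ 52659 = 27612
Step 2: 27612 | (1 << 8) = 27612 | 256 = 27612

27612


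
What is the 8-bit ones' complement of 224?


224 ^ 255 = 31

31


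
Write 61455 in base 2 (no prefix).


61455 = 1111000000001111 in binary

1111000000001111


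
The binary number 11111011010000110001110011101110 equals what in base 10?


11111011010000110001110011101110 in decimal = 4215479534

4215479534


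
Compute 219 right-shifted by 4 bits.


0b11011011 >> 4 = 0b1101 = 13

13


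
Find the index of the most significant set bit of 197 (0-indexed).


0b11000101. Highest set bit at position 7

7


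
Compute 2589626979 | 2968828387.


0b10011010010110101001001001100011 | 0b10110000111101001011100111100011 = 0b10111010111111101011101111100011 = 3137256419

3137256419


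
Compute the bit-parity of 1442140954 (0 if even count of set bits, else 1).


0b1010101111101010101001100011010 has 17 ones => parity 1

1


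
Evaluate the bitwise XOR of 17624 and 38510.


0b100010011011000 ^ 0b1001011001101110 = 0b1101001010110110 = 53942

53942


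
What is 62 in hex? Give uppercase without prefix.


62 = 3E hex

3E


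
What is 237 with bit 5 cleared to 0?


237 & ~(1 << 5) = 205

205


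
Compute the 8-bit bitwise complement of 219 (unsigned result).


~0b11011011 = 0b100100 = 36 (8-bit unsigned)

36


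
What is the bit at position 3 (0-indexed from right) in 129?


0b10000001, position 3 = 0

0


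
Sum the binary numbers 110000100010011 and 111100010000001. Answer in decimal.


110000100010011 + 111100010000001 = 1101100110010100 = 55700

55700


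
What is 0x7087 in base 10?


7087 hex = 28807 decimal

28807


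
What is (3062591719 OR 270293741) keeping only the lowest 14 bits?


Step 1: 3062591719 | 270293741 = 3063905007
Step 2: 3063905007 & 16383 = 15087

15087


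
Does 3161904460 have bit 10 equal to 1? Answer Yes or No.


0b10111100011101101101010101001100, bit 10 = 1. Yes

Yes


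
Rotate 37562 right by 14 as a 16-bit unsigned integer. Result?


Rotate 0b1001001010111010 right by 14 (16-bit) = 0b100101011101010 = 19178

19178


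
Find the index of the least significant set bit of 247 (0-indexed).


0b11110111. Lowest set bit at position 0

0


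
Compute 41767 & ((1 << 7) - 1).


41767 & 127 = 39

39


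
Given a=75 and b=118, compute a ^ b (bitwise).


75 ^ 118 = 61

61


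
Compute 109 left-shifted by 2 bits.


0b1101101 << 2 = 0b110110100 = 436

436


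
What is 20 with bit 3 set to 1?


20 | (1 << 3) = 20 | 8 = 28

28


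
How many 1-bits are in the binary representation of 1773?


0b11011101101 has 8 set bits

8


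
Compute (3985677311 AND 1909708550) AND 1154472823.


Step 1: 3985677311 & 1909708550 = 1636864774
Step 2: 1636864774 & 1154472823 = 1082168070

1082168070


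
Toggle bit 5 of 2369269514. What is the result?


2369269514 ^ (1 << 5) = 2369269514 ^ 32 = 2369269546

2369269546


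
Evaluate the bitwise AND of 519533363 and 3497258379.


0b11110111101110111001100110011 & 0b11010000011100111110110110001011 = 0b10000011100110110000100000011 = 275996931

275996931


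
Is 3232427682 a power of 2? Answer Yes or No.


0b11000000101010101110111010100010. Multiple bits set => No

No


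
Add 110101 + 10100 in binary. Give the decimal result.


110101 + 10100 = 1001001 = 73

73


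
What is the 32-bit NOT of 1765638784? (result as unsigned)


~0b1101001001111011000001010000000 = 0b10010110110000100111110101111111 = 2529328511 (32-bit unsigned)

2529328511


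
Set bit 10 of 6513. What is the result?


6513 | (1 << 10) = 6513 | 1024 = 7537

7537


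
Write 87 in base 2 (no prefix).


87 = 1010111 in binary

1010111


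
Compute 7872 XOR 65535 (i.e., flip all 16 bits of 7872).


7872 ^ 65535 = 57663

57663


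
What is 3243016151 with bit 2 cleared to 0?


3243016151 & ~(1 << 2) = 3243016147

3243016147


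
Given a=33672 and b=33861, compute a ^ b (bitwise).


33672 ^ 33861 = 1997

1997


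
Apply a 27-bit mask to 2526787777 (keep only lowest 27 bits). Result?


2526787777 & 134217727 = 110868673

110868673


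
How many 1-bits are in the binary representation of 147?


0b10010011 has 4 set bits

4


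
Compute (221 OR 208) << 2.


Step 1: 221 | 208 = 221
Step 2: 221 << 2 = 884

884


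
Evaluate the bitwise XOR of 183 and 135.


0b10110111 ^ 0b10000111 = 0b110000 = 48

48


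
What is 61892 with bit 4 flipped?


61892 ^ (1 << 4) = 61892 ^ 16 = 61908

61908


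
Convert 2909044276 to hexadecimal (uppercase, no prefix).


2909044276 = AD647E34 hex

AD647E34


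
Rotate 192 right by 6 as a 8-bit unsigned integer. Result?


Rotate 0b11000000 right by 6 (8-bit) = 0b11 = 3

3


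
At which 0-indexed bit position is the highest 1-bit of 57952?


0b1110001001100000. Highest set bit at position 15

15


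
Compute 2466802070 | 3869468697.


0b10010011000010000110100110010110 | 0b11100110101000110110100000011001 = 0b11110111101010110110100110011111 = 4155206047

4155206047


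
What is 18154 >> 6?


0b100011011101010 >> 6 = 0b100011011 = 283

283


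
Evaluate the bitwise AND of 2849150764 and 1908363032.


0b10101001110100101001011100101100 & 0b1110001101111110100111100011000 = 0b100001100100100000011100001000 = 563218184

563218184


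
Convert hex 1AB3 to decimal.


1AB3 hex = 6835 decimal

6835


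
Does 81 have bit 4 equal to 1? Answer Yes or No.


0b1010001, bit 4 = 1. Yes

Yes


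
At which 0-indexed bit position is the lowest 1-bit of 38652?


0b1001011011111100. Lowest set bit at position 2

2


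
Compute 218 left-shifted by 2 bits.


0b11011010 << 2 = 0b1101101000 = 872

872


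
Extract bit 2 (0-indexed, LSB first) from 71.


0b1000111, position 2 = 1

1


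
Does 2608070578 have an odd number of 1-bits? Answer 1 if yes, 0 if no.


0b10011011011100111111111110110010 has 22 ones => parity 0

0


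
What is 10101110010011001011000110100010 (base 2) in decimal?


10101110010011001011000110100010 in decimal = 2924261794

2924261794


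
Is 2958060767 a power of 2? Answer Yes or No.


0b10110000010100000110110011011111. Multiple bits set => No

No


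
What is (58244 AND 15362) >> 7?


Step 1: 58244 & 15362 = 8192
Step 2: 8192 >> 7 = 64

64


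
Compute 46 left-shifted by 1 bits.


0b101110 << 1 = 0b1011100 = 92

92


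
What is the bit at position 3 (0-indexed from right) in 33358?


0b1000001001001110, position 3 = 1

1


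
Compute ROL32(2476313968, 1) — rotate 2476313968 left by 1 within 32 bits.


Rotate 0b10010011100110011000110101110000 left by 1 (32-bit) = 0b100111001100110001101011100001 = 657660641

657660641


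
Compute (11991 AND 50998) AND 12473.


Step 1: 11991 & 50998 = 1558
Step 2: 1558 & 12473 = 16

16


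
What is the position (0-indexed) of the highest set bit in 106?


0b1101010. Highest set bit at position 6

6


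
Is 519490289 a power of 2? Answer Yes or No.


0b11110111101101100101011110001. Multiple bits set => No

No


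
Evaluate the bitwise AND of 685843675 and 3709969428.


0b101000111000010010010011011011 & 0b11011101001000011010010000010100 = 0b1000001000010010010000010000 = 136389648

136389648


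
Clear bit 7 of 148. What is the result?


148 & ~(1 << 7) = 20

20


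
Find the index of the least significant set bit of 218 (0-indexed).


0b11011010. Lowest set bit at position 1

1


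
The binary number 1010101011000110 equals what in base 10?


1010101011000110 in decimal = 43718

43718


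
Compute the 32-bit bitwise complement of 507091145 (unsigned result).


~0b11110001110011001100011001001 = 0b11100001110001100110011100110110 = 3787876150 (32-bit unsigned)

3787876150


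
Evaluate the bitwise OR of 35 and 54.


0b100011 | 0b110110 = 0b110111 = 55

55


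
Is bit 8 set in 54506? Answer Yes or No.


0b1101010011101010, bit 8 = 0. No

No


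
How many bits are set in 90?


0b1011010 has 4 set bits

4


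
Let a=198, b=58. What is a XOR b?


198 ^ 58 = 252

252


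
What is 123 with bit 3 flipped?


123 ^ (1 << 3) = 123 ^ 8 = 115

115


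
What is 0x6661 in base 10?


6661 hex = 26209 decimal

26209


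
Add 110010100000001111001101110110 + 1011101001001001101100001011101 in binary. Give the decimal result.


110010100000001111001101110110 + 1011101001001001101100001011101 = 10001111101001011100101111010011 = 2410007507

2410007507


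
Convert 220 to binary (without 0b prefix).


220 = 11011100 in binary

11011100


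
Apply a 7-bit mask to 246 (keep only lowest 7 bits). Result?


246 & 127 = 118

118


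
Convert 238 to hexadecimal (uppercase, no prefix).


238 = EE hex

EE


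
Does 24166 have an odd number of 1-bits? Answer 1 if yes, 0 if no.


0b101111001100110 has 9 ones => parity 1

1


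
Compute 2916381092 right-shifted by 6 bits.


0b10101101110101000111000110100100 >> 6 = 0b10101101110101000111000110 = 45568454

45568454


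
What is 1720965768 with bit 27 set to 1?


1720965768 | (1 << 27) = 1720965768 | 134217728 = 1855183496

1855183496


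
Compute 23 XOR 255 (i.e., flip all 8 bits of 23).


23 ^ 255 = 232

232


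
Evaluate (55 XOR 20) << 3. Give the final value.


Step 1: 55 ^ 20 = 35
Step 2: 35 << 3 = 280

280


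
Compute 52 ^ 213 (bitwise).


0b110100 ^ 0b11010101 = 0b11100001 = 225

225


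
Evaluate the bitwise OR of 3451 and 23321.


0b110101111011 | 0b101101100011001 = 0b101111101111011 = 24443

24443


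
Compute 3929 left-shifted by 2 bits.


0b111101011001 << 2 = 0b11110101100100 = 15716

15716


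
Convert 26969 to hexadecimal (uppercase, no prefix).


26969 = 6959 hex

6959


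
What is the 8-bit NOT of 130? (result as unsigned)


~0b10000010 = 0b1111101 = 125 (8-bit unsigned)

125


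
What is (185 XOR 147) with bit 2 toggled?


Step 1: 185 ^ 147 = 42
Step 2: 42 ^ (1 << 2) = 42 ^ 4 = 46

46


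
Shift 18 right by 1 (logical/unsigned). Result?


0b10010 >> 1 = 0b1001 = 9

9


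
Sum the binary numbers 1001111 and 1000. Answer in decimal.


1001111 + 1000 = 1010111 = 87

87


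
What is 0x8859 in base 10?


8859 hex = 34905 decimal

34905


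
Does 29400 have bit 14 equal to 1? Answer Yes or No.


0b111001011011000, bit 14 = 1. Yes

Yes


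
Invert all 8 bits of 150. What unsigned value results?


150 ^ 255 = 105

105


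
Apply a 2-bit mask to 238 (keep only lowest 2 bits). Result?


238 & 3 = 2

2


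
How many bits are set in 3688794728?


0b11011011110111101000101001101000 has 18 set bits

18


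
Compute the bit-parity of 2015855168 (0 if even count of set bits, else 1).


0b1111000001001111000001001000000 has 11 ones => parity 1

1


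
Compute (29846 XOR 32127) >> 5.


Step 1: 29846 ^ 32127 = 2537
Step 2: 2537 >> 5 = 79

79


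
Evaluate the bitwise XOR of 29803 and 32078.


0b111010001101011 ^ 0b111110101001110 = 0b100100100101 = 2341

2341


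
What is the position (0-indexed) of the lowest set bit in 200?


0b11001000. Lowest set bit at position 3

3


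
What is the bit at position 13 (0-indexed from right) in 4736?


0b1001010000000, position 13 = 0

0


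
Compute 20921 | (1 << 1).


20921 | (1 << 1) = 20921 | 2 = 20923

20923


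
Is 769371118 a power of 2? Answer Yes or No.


0b101101110110111010101111101110. Multiple bits set => No

No


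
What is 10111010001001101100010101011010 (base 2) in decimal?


10111010001001101100010101011010 in decimal = 3123103066

3123103066


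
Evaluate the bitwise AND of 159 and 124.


0b10011111 & 0b1111100 = 0b11100 = 28

28


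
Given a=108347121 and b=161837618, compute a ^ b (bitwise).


108347121 ^ 161837618 = 265309379

265309379


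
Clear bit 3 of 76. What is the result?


76 & ~(1 << 3) = 68

68


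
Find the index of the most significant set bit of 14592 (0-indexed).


0b11100100000000. Highest set bit at position 13

13


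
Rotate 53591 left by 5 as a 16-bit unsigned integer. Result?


Rotate 0b1101000101010111 left by 5 (16-bit) = 0b10101011111010 = 11002

11002


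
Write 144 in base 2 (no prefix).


144 = 10010000 in binary

10010000


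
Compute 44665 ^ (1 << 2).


44665 ^ (1 << 2) = 44665 ^ 4 = 44669

44669


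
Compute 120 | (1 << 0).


120 | (1 << 0) = 120 | 1 = 121

121


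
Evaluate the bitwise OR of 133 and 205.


0b10000101 | 0b11001101 = 0b11001101 = 205

205


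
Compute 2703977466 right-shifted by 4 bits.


0b10100001001010110110101111111010 >> 4 = 0b1010000100101011011010111111 = 168998591

168998591


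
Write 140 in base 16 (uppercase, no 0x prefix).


140 = 8C hex

8C


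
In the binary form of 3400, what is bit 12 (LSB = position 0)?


0b110101001000, position 12 = 0

0


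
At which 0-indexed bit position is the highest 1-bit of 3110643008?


0b10111001011010001010010101000000. Highest set bit at position 31

31


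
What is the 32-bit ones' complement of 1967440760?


1967440760 ^ 4294967295 = 2327526535

2327526535


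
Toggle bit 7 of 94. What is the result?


94 ^ (1 << 7) = 94 ^ 128 = 222

222


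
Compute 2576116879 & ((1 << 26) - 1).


2576116879 & 67108863 = 25980047

25980047


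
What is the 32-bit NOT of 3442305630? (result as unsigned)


~0b11001101001011010110101001011110 = 0b110010110100101001010110100001 = 852661665 (32-bit unsigned)

852661665


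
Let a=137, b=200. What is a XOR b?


137 ^ 200 = 65

65


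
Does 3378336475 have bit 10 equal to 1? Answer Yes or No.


0b11001001010111010101001011011011, bit 10 = 0. No

No


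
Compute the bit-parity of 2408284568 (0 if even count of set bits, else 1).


0b10001111100010111000000110011000 has 14 ones => parity 0

0


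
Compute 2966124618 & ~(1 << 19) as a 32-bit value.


2966124618 & ~(1 << 19) = 2965600330

2965600330


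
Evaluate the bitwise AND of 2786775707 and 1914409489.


0b10100110000110101101001010011011 & 0b1110010000110111001001000010001 = 0b100010000110101001001000010001 = 572166673

572166673


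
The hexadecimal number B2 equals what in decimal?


B2 hex = 178 decimal

178


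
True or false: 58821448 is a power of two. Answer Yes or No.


0b11100000011000101101001000. Multiple bits set => No

No


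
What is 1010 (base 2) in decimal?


1010 in decimal = 10

10


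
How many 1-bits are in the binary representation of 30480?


0b111011100010000 has 7 set bits

7


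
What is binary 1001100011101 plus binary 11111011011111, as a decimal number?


1001100011101 + 11111011011111 = 101000111111100 = 20988

20988


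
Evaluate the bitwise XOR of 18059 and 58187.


0b100011010001011 ^ 0b1110001101001011 = 0b1010010111000000 = 42432

42432


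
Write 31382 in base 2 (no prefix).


31382 = 111101010010110 in binary

111101010010110


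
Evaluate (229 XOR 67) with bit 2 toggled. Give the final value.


Step 1: 229 ^ 67 = 166
Step 2: 166 ^ (1 << 2) = 166 ^ 4 = 162

162


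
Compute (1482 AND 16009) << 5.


Step 1: 1482 & 16009 = 1160
Step 2: 1160 << 5 = 37120

37120


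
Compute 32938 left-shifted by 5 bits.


0b1000000010101010 << 5 = 0b100000001010101000000 = 1054016

1054016


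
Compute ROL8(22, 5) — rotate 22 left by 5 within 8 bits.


Rotate 0b10110 left by 5 (8-bit) = 0b11000010 = 194

194


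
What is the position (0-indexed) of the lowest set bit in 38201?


0b1001010100111001. Lowest set bit at position 0

0


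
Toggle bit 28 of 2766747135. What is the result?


2766747135 ^ (1 << 28) = 2766747135 ^ 268435456 = 3035182591

3035182591


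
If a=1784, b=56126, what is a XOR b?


1784 ^ 56126 = 56774

56774


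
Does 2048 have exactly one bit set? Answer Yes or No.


0b100000000000. Only one bit set => Yes

Yes


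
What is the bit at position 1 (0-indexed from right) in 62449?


0b1111001111110001, position 1 = 0

0


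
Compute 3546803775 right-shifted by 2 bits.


0b11010011011001111110111000111111 >> 2 = 0b110100110110011111101110001111 = 886700943

886700943


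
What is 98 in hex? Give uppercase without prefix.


98 = 62 hex

62


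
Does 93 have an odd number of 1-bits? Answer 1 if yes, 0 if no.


0b1011101 has 5 ones => parity 1

1


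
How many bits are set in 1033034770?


0b111101100100101101110000010010 has 15 set bits

15


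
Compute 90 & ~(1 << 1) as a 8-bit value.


90 & ~(1 << 1) = 88

88


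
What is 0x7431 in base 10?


7431 hex = 29745 decimal

29745


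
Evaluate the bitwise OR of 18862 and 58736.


0b100100110101110 | 0b1110010101110000 = 0b1110110111111110 = 60926

60926


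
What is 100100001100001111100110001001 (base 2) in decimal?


100100001100001111100110001001 in decimal = 607189385

607189385


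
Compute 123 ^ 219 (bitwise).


0b1111011 ^ 0b11011011 = 0b10100000 = 160

160


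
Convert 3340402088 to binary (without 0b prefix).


3340402088 = 11000111000110100111110110101000 in binary

11000111000110100111110110101000


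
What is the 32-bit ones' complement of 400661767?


400661767 ^ 4294967295 = 3894305528

3894305528


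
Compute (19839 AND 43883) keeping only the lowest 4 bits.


Step 1: 19839 & 43883 = 2411
Step 2: 2411 & 15 = 11

11


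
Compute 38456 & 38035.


0b1001011000111000 & 0b1001010010010011 = 0b1001010000010000 = 37904

37904


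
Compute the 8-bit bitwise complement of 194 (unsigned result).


~0b11000010 = 0b111101 = 61 (8-bit unsigned)

61


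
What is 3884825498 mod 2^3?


3884825498 & 7 = 2

2


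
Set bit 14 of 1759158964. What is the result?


1759158964 | (1 << 14) = 1759158964 | 16384 = 1759175348

1759175348


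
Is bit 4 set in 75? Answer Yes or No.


0b1001011, bit 4 = 0. No

No


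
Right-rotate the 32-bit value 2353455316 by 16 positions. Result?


Rotate 0b10001100010001101110000011010100 right by 16 (32-bit) = 0b11100000110101001000110001000110 = 3772025926

3772025926


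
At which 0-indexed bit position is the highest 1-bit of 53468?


0b1101000011011100. Highest set bit at position 15

15


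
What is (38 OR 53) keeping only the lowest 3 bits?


Step 1: 38 | 53 = 55
Step 2: 55 & 7 = 7

7


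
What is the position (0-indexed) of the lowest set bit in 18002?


0b100011001010010. Lowest set bit at position 1

1


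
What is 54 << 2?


0b110110 << 2 = 0b11011000 = 216

216


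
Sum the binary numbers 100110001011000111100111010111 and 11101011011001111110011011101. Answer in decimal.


100110001011000111100111010111 + 11101011011001111110011011101 = 1000011100110010111011010110100 = 1134130868

1134130868


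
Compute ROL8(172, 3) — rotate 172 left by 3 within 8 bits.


Rotate 0b10101100 left by 3 (8-bit) = 0b1100101 = 101

101


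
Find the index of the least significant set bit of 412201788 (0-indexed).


0b11000100100011011001100111100. Lowest set bit at position 2

2


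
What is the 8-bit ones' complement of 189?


189 ^ 255 = 66

66


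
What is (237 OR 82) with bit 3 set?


Step 1: 237 | 82 = 255
Step 2: 255 | (1 << 3) = 255 | 8 = 255

255


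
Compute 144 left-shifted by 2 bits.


0b10010000 << 2 = 0b1001000000 = 576

576


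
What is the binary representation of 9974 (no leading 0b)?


9974 = 10011011110110 in binary

10011011110110


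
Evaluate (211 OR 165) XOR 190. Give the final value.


Step 1: 211 | 165 = 247
Step 2: 247 ^ 190 = 73

73


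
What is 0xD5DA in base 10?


D5DA hex = 54746 decimal

54746


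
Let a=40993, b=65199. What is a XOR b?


40993 ^ 65199 = 24206

24206


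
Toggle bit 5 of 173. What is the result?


173 ^ (1 << 5) = 173 ^ 32 = 141

141


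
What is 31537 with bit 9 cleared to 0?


31537 & ~(1 << 9) = 31025

31025


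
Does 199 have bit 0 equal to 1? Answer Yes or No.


0b11000111, bit 0 = 1. Yes

Yes


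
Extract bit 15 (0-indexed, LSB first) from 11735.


0b10110111010111, position 15 = 0

0


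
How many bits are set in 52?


0b110100 has 3 set bits

3


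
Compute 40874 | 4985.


0b1001111110101010 | 0b1001101111001 = 0b1001111111111011 = 40955

40955


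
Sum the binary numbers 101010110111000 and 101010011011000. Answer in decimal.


101010110111000 + 101010011011000 = 1010101010010000 = 43664

43664


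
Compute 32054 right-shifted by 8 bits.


0b111110100110110 >> 8 = 0b1111101 = 125

125


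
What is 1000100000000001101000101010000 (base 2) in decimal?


1000100000000001101000101010000 in decimal = 1140904272

1140904272


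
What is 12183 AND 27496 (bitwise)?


0b10111110010111 & 0b110101101101000 = 0b10101100000000 = 11008

11008


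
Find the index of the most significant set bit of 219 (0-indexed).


0b11011011. Highest set bit at position 7

7


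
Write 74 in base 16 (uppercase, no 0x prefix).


74 = 4A hex

4A


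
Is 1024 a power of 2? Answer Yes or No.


0b10000000000. Only one bit set => Yes

Yes


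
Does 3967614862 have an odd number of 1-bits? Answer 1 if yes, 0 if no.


0b11101100011111001111111110001110 has 22 ones => parity 0

0


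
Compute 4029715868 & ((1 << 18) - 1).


4029715868 & 262143 = 38300

38300


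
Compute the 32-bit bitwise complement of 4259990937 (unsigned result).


~0b11111101111010100100110110011001 = 0b10000101011011001001100110 = 34976358 (32-bit unsigned)

34976358


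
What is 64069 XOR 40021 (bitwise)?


0b1111101001000101 ^ 0b1001110001010101 = 0b110011000010000 = 26128

26128


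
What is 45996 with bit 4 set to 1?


45996 | (1 << 4) = 45996 | 16 = 46012

46012


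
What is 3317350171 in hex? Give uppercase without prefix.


3317350171 = C5BABF1B hex

C5BABF1B


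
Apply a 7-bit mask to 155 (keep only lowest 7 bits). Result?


155 & 127 = 27

27


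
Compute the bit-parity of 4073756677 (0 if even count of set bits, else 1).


0b11110010110100001001100000000101 has 13 ones => parity 1

1


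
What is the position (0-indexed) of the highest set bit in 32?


0b100000. Highest set bit at position 5

5


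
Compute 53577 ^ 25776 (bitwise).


0b1101000101001001 ^ 0b110010010110000 = 0b1011010111111001 = 46585

46585


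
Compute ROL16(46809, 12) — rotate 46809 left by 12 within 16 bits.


Rotate 0b1011011011011001 left by 12 (16-bit) = 0b1001101101101101 = 39789

39789


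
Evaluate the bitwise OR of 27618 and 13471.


0b110101111100010 | 0b11010010011111 = 0b111111111111111 = 32767

32767


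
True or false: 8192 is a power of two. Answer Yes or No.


0b10000000000000. Only one bit set => Yes

Yes


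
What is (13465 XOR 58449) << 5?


Step 1: 13465 ^ 58449 = 53448
Step 2: 53448 << 5 = 1710336

1710336


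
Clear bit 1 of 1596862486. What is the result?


1596862486 & ~(1 << 1) = 1596862484

1596862484


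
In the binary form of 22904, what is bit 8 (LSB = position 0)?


0b101100101111000, position 8 = 1

1


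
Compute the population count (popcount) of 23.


0b10111 has 4 set bits

4


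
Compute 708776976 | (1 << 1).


708776976 | (1 << 1) = 708776976 | 2 = 708776978

708776978


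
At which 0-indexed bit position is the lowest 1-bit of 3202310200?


0b10111110110111110110000000111000. Lowest set bit at position 3

3


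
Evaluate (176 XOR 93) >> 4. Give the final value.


Step 1: 176 ^ 93 = 237
Step 2: 237 >> 4 = 14

14


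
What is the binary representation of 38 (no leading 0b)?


38 = 100110 in binary

100110


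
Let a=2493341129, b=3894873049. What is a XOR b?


2493341129 ^ 3894873049 = 2092586512

2092586512


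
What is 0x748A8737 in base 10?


748A8737 hex = 1955235639 decimal

1955235639


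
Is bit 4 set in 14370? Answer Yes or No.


0b11100000100010, bit 4 = 0. No

No


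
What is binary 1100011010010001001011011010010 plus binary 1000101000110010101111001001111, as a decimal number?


1100011010010001001011011010010 + 1000101000110010101111001001111 = 10101000011000011111010100100001 = 2824992033

2824992033


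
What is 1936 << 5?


0b11110010000 << 5 = 0b1111001000000000 = 61952

61952


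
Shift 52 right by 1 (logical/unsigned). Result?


0b110100 >> 1 = 0b11010 = 26

26


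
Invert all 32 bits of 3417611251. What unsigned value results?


3417611251 ^ 4294967295 = 877356044

877356044


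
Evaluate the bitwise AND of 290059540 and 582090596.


0b10001010010011111010100010100 & 0b100010101100011111111101100100 = 0b11111010100000100 = 128260

128260


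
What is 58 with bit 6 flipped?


58 ^ (1 << 6) = 58 ^ 64 = 122

122


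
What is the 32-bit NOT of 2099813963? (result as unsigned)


~0b1111101001010001001111001001011 = 0b10000010110101110110000110110100 = 2195153332 (32-bit unsigned)

2195153332


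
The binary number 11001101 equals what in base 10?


11001101 in decimal = 205

205


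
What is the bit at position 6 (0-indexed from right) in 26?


0b11010, position 6 = 0

0


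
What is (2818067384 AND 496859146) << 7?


Step 1: 2818067384 & 496859146 = 93865992
Step 2: 93865992 << 7 = 12014846976

12014846976


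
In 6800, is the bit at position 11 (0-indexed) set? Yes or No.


0b1101010010000, bit 11 = 1. Yes

Yes


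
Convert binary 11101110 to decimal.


11101110 in decimal = 238

238


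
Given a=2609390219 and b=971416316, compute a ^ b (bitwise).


2609390219 ^ 971416316 = 2725150839

2725150839


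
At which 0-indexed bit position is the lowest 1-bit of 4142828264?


0b11110110111011101000101011101000. Lowest set bit at position 3

3


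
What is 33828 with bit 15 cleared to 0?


33828 & ~(1 << 15) = 1060

1060


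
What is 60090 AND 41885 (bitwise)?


0b1110101010111010 & 0b1010001110011101 = 0b1010001010011000 = 41624

41624


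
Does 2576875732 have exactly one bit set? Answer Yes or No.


0b10011001100110000000000011010100. Multiple bits set => No

No


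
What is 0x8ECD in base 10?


8ECD hex = 36557 decimal

36557


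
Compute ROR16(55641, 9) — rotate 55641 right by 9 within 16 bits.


Rotate 0b1101100101011001 right by 9 (16-bit) = 0b1010110011101100 = 44268

44268


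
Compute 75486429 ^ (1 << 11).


75486429 ^ (1 << 11) = 75486429 ^ 2048 = 75488477

75488477


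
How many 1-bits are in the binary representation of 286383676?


0b10001000100011101111000111100 has 14 set bits

14


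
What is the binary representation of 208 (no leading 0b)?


208 = 11010000 in binary

11010000


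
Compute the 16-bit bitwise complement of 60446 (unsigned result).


~0b1110110000011110 = 0b1001111100001 = 5089 (16-bit unsigned)

5089


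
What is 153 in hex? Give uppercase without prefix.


153 = 99 hex

99


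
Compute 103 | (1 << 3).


103 | (1 << 3) = 103 | 8 = 111

111


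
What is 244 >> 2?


0b11110100 >> 2 = 0b111101 = 61

61


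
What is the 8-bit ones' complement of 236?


236 ^ 255 = 19

19


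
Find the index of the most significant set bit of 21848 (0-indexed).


0b101010101011000. Highest set bit at position 14

14


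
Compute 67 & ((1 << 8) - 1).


67 & 255 = 67

67


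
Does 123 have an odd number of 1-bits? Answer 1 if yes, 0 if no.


0b1111011 has 6 ones => parity 0

0


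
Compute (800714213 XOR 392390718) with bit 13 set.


Step 1: 800714213 ^ 392390718 = 953845211
Step 2: 953845211 | (1 << 13) = 953845211 | 8192 = 953853403

953853403


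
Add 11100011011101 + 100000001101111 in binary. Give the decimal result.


11100011011101 + 100000001101111 = 111100101001100 = 31052

31052


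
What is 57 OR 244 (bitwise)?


0b111001 | 0b11110100 = 0b11111101 = 253

253


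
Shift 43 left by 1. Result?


0b101011 << 1 = 0b1010110 = 86

86


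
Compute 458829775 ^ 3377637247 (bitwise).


0b11011010110010010111111001111 ^ 0b11001001010100101010011101111111 = 0b11010010000010111000100010110000 = 3523971248

3523971248


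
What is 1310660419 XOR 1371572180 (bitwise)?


0b1001110000111110001011101000011 ^ 0b1010001110000001000011111010100 = 0b11111110111111001000010010111 = 534745239

534745239


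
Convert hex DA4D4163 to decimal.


DA4D4163 hex = 3662496099 decimal

3662496099


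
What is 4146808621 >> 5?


0b11110111001010110100011100101101 >> 5 = 0b111101110010101101000111001 = 129587769

129587769


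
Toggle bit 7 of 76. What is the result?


76 ^ (1 << 7) = 76 ^ 128 = 204

204


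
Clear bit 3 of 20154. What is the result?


20154 & ~(1 << 3) = 20146

20146


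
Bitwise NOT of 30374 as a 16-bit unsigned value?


~0b111011010100110 = 0b1000100101011001 = 35161 (16-bit unsigned)

35161


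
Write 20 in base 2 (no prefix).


20 = 10100 in binary

10100


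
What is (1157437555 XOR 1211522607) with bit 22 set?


Step 1: 1157437555 ^ 1211522607 = 214648412
Step 2: 214648412 | (1 << 22) = 214648412 | 4194304 = 214648412

214648412


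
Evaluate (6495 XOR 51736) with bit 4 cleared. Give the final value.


Step 1: 6495 ^ 51736 = 54087
Step 2: 54087 & ~(1 << 4) = 54087

54087


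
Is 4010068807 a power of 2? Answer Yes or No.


0b11101111000001001100101101000111. Multiple bits set => No

No


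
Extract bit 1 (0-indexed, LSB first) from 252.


0b11111100, position 1 = 0

0


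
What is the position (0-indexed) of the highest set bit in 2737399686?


0b10100011001010010110011110000110. Highest set bit at position 31

31


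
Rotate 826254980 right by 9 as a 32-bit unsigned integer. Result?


Rotate 0b110001001111111010011010000100 right by 9 (32-bit) = 0b1000010000110001001111111010011 = 1108910035

1108910035


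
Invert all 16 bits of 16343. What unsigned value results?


16343 ^ 65535 = 49192

49192


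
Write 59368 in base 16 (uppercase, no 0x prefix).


59368 = E7E8 hex

E7E8


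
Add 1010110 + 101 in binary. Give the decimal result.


1010110 + 101 = 1011011 = 91

91


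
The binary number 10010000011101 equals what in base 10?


10010000011101 in decimal = 9245

9245
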